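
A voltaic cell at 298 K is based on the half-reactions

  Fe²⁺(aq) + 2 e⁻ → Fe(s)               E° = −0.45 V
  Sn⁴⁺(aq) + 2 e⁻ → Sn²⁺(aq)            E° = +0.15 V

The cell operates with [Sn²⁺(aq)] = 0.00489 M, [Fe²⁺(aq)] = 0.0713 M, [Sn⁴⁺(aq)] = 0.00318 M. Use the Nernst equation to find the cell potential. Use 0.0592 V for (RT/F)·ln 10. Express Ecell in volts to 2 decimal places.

The Sn⁴⁺/Sn²⁺ couple has the more positive E°, so it is the cathode; Fe²⁺/Fe is the anode.
The standard potential is +0.15 − (−0.45) = +0.60 V and the balanced reaction transfers n = 2 electrons.
For the overall reaction Sn⁴⁺(aq) + Fe(s) → Sn²⁺(aq) + Fe²⁺(aq), Q = ([Sn²⁺(aq)]·[Fe²⁺(aq)]) / [Sn⁴⁺(aq)] = 0.11, giving log Q = −0.960.
By the Nernst equation, E = +0.60 − (0.0592/2)·(−0.960) = +0.63 V.

+0.63 V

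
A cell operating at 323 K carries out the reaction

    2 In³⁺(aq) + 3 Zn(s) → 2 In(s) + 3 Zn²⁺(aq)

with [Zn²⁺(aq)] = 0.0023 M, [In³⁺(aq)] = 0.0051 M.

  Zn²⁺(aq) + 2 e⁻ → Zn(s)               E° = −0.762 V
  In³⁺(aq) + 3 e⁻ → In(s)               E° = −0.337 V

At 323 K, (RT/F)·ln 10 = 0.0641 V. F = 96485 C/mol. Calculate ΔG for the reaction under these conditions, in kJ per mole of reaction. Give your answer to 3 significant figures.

−267 kJ/mol

With In³⁺/In reduced at the cathode, E°cell = −0.337 − (−0.762) = +0.425 V and n = 6.
Here Q = [Zn²⁺(aq)]^3 / [In³⁺(aq)]^2 = 0.000468 (log Q = −3.330), giving E = +0.425 − (0.0641/6)·(−3.330) = +0.4606 V.
Then ΔG = −nFE = −6 × 96485 × +0.4606 J/mol = −267 kJ/mol.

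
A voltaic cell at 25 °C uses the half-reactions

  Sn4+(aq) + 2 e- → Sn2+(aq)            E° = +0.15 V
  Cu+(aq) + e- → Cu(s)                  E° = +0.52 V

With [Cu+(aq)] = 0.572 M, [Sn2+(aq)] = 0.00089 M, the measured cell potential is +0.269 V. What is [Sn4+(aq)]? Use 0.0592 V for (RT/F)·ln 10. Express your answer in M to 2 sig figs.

0.75 M

Cu⁺/Cu is the cathode (higher E°); E°cell = +0.52 − (+0.15) = +0.37 V with n = 2.
From the Nernst equation, log Q = n(E° − E)/0.0592 = 2·(+0.37 − (+0.269))/0.0592 = 3.412.
The balanced reaction is 2 Cu+(aq) + Sn2+(aq) → 2 Cu(s) + Sn4+(aq), so Q = [Sn4+(aq)] / ([Cu+(aq)]^2·[Sn2+(aq)]).
Isolating [Sn4+(aq)] in Q = 10^{3.412} yields log [Sn4+(aq)] = −0.124, i.e. 0.75 M.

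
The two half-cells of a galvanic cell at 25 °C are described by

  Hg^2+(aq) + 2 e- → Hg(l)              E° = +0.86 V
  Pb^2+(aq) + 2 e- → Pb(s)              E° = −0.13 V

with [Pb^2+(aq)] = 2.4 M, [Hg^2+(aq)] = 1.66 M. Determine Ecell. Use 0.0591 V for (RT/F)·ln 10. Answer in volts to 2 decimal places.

Since E°(Hg²⁺/Hg) > E°(Pb²⁺/Pb), Hg²⁺/Hg serves as the cathode.
The standard potential is +0.86 − (−0.13) = +0.99 V and the balanced reaction transfers n = 2 electrons.
The balanced reaction is Hg^2+(aq) + Pb(s) → Hg(l) + Pb^2+(aq), so Q = [Pb^2+(aq)] / [Hg^2+(aq)] = 1.45 and log Q = 0.160.
By the Nernst equation, E = +0.99 − (0.0591/2)·(0.160) = +0.99 V.

+0.99 V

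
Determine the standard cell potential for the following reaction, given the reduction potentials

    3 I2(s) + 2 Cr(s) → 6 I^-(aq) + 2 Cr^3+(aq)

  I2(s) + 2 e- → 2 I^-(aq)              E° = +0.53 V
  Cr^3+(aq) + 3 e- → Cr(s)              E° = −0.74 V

+1.27 V

I2(s) gains electrons, so the I₂/I⁻ couple is the cathode; the Cr³⁺/Cr couple is the anode.
E°cell = E°(cathode) − E°(anode) = +0.53 − (−0.74) = +1.27 V.
The positive value indicates the reaction is spontaneous as written.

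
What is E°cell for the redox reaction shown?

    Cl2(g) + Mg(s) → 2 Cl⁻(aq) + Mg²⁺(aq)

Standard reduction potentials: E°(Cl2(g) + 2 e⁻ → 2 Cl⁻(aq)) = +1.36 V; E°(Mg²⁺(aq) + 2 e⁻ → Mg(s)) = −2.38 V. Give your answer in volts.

Cl2(g) gains electrons, so the Cl₂/Cl⁻ couple is the cathode; the Mg²⁺/Mg couple is the anode.
E°cell = E°(cathode) − E°(anode) = +1.36 − (−2.38) = +3.74 V.
The positive value indicates the reaction is spontaneous as written.

+3.74 V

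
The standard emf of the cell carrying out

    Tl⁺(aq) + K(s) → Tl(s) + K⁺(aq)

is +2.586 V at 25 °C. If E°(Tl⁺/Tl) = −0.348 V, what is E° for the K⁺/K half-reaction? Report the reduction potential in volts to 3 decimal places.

In the reaction as written the Tl⁺/Tl couple is reduced (cathode) and K⁺/K is oxidized (anode), so E°cell = E°(Tl⁺/Tl) − E°(K⁺/K).
E°(K⁺/K) = E°(cathode) − E°cell = −0.348 − (+2.586) = −2.934 V.

−2.934 V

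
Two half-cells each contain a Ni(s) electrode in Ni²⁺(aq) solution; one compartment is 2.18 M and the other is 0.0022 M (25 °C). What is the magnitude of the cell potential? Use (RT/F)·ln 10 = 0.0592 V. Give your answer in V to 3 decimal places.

0.089 V

For a concentration cell E°cell = 0, since both electrodes use the same couple.
The compartment with the higher Ni²⁺(aq) concentration (2.18 M) acts as the cathode; ions are reduced there and produced at the dilute (0.0022 M) anode.
With n = 2, Ecell = −(0.0592/2)·log([dilute]/[conc]) = −(0.0592/2)·log(0.0022/2.18) = +0.089 V.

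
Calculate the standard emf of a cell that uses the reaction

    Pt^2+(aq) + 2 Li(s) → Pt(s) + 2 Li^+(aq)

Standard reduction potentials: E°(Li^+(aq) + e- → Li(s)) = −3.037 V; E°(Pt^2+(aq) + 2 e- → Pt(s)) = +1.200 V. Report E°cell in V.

Pt^2+(aq) gains electrons, so the Pt²⁺/Pt couple is the cathode; the Li⁺/Li couple is the anode.
E°cell = E°(cathode) − E°(anode) = +1.200 − (−3.037) = +4.237 V.

+4.237 V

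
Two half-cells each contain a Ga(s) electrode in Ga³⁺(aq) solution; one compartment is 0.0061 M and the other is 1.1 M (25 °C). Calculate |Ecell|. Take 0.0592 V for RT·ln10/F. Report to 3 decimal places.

For a concentration cell E°cell = 0, since both electrodes use the same couple.
The compartment with the higher Ga³⁺(aq) concentration (1.1 M) acts as the cathode; ions are reduced there and produced at the dilute (0.0061 M) anode.
With n = 3, Ecell = −(0.0592/3)·log([dilute]/[conc]) = −(0.0592/3)·log(0.0061/1.1) = +0.045 V.

0.045 V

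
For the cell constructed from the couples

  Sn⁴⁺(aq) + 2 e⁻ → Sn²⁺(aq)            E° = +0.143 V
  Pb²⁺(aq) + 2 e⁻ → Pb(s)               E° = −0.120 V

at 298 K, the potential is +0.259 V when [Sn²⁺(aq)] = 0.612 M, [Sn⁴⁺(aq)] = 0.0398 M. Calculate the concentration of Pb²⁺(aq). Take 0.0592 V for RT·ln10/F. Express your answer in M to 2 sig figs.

The Sn⁴⁺/Sn²⁺ couple has the larger reduction potential, so it is the cathode: E°cell = +0.143 − (−0.120) = +0.263 V and n = 2.
From the Nernst equation, log Q = n(E° − E)/0.0592 = 2·(+0.263 − (+0.259))/0.0592 = 0.135.
For Sn⁴⁺(aq) + Pb(s) → Sn²⁺(aq) + Pb²⁺(aq), the reaction quotient is Q = ([Sn²⁺(aq)]·[Pb²⁺(aq)]) / [Sn⁴⁺(aq)].
Isolating [Pb²⁺(aq)] in Q = 10^{0.135} yields log [Pb²⁺(aq)] = −1.052, i.e. 0.089 M.

0.089 M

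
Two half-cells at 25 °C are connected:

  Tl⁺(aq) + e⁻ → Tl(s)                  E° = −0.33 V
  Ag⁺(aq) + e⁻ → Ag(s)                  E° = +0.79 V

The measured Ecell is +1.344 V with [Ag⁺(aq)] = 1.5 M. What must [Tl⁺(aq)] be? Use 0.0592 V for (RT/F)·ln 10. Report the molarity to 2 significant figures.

The Ag⁺/Ag couple has the larger reduction potential, so it is the cathode: E°cell = +0.79 − (−0.33) = +1.12 V and n = 1.
Since E = E° − (0.0592/n)·log Q, log Q = n(E° − E)/0.0592 = −3.784.
The balanced reaction is Ag⁺(aq) + Tl(s) → Ag(s) + Tl⁺(aq), so Q = [Tl⁺(aq)] / [Ag⁺(aq)].
Substituting the known concentrations and solving, log [Tl⁺(aq)] = −3.608 and [Tl⁺(aq)] = 0.00025 M.

0.00025 M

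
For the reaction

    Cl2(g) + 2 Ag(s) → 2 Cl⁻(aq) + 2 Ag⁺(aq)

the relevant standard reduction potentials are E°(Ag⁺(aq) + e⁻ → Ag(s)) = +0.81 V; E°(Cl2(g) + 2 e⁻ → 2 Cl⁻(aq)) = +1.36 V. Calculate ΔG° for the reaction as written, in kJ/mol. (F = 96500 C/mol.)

−106 kJ/mol

In the reaction as written Cl2(g) is reduced, so the Cl₂/Cl⁻ couple is the cathode and Ag⁺/Ag is the anode.
E°cell = +1.36 − (+0.81) = +0.55 V; balancing electrons gives n = 2.
ΔG° = −nFE°cell = −(2)(96500)(+0.55) J/mol = −106 kJ/mol.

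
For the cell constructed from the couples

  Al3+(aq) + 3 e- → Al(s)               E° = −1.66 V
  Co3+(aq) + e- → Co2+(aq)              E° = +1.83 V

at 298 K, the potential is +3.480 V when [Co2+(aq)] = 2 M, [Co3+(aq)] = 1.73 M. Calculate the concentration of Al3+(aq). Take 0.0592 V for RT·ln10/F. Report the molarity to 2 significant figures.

The Co³⁺/Co²⁺ couple has the larger reduction potential, so it is the cathode: E°cell = +1.83 − (−1.66) = +3.49 V and n = 3.
From the Nernst equation, log Q = n(E° − E)/0.0592 = 3·(+3.49 − (+3.480))/0.0592 = 0.507.
Balancing electrons gives 3 Co3+(aq) + Al(s) → 3 Co2+(aq) + Al3+(aq); thus Q = ([Co2+(aq)]^3·[Al3+(aq)]) / [Co3+(aq)]^3.
Isolating [Al3+(aq)] in Q = 10^{0.507} yields log [Al3+(aq)] = 0.318, i.e. 2.1 M.

2.1 M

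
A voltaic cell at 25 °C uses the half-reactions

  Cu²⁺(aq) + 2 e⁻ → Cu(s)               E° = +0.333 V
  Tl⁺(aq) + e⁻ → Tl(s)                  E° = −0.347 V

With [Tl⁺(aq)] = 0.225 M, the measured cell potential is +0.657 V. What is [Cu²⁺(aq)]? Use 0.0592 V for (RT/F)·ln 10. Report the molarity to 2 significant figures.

Cu²⁺/Cu is the cathode (higher E°); E°cell = +0.333 − (−0.347) = +0.680 V with n = 2.
Since E = E° − (0.0592/n)·log Q, log Q = n(E° − E)/0.0592 = 0.777.
Balancing electrons gives Cu²⁺(aq) + 2 Tl(s) → Cu(s) + 2 Tl⁺(aq); thus Q = [Tl⁺(aq)]^2 / [Cu²⁺(aq)].
Solving for the unknown gives log [Cu²⁺(aq)] = −2.073, so [Cu²⁺(aq)] ≈ 0.0085 M.

0.0085 M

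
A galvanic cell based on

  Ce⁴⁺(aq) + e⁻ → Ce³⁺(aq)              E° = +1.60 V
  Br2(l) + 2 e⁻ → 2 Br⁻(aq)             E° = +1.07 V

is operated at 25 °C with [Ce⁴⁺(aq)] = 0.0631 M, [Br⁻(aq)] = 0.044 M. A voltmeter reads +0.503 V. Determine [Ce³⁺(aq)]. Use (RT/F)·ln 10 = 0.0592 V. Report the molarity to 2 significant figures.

0.0079 M

The Ce⁴⁺/Ce³⁺ couple has the larger reduction potential, so it is the cathode: E°cell = +1.60 − (+1.07) = +0.53 V and n = 2.
Since E = E° − (0.0592/n)·log Q, log Q = n(E° − E)/0.0592 = 0.912.
For 2 Ce⁴⁺(aq) + 2 Br⁻(aq) → 2 Ce³⁺(aq) + Br2(l), the reaction quotient is Q = [Ce³⁺(aq)]^2 / ([Ce⁴⁺(aq)]^2·[Br⁻(aq)]^2).
Solving for the unknown gives log [Ce³⁺(aq)] = −2.101, so [Ce³⁺(aq)] ≈ 0.0079 M.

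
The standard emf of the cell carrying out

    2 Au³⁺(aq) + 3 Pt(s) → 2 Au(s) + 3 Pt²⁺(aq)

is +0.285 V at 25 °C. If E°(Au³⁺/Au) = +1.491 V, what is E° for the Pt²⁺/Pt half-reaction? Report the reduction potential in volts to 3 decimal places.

+1.206 V

In the reaction as written the Au³⁺/Au couple is reduced (cathode) and Pt²⁺/Pt is oxidized (anode), so E°cell = E°(Au³⁺/Au) − E°(Pt²⁺/Pt).
E°(Pt²⁺/Pt) = E°(cathode) − E°cell = +1.491 − (+0.285) = +1.206 V.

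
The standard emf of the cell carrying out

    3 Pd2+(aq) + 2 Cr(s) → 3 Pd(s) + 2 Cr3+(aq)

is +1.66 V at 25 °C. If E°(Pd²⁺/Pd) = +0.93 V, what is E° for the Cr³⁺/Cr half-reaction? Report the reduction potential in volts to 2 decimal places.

In the reaction as written the Pd²⁺/Pd couple is reduced (cathode) and Cr³⁺/Cr is oxidized (anode), so E°cell = E°(Pd²⁺/Pd) − E°(Cr³⁺/Cr).
E°(Cr³⁺/Cr) = E°(cathode) − E°cell = +0.93 − (+1.66) = −0.73 V.

−0.73 V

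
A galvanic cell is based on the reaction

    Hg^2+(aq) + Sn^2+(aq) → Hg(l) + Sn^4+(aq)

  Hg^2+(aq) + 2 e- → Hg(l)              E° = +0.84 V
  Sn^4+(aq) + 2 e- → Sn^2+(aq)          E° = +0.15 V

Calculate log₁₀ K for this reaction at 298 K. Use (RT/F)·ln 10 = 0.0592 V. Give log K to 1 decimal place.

The Hg²⁺/Hg couple is reduced (cathode); E°cell = +0.84 − (+0.15) = +0.69 V with n = 2.
At equilibrium E = 0, so log K = nE°cell / 0.0592 = (2)(+0.69) / 0.0592 = 23.3.

log K = 23.3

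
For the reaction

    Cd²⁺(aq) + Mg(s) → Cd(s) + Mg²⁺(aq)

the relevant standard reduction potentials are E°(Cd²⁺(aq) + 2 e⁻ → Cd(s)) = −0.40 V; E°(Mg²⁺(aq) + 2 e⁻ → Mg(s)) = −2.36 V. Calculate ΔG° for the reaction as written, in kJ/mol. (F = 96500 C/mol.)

In the reaction as written Cd²⁺(aq) is reduced, so the Cd²⁺/Cd couple is the cathode and Mg²⁺/Mg is the anode.
E°cell = −0.40 − (−2.36) = +1.96 V; balancing electrons gives n = 2.
ΔG° = −nFE°cell = −(2)(96500)(+1.96) J/mol = −378 kJ/mol.

−378 kJ/mol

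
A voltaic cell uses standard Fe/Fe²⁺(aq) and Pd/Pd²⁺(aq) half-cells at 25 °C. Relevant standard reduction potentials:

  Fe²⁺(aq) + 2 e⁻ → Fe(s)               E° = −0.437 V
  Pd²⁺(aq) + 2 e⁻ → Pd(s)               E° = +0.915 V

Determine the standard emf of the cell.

Of the two couples in this cell, the one with the more positive reduction potential is reduced at the cathode: here that is Pd²⁺/Pd (+0.915 V); Fe²⁺/Fe (−0.437 V) is the anode.
E°cell = E°(cathode) − E°(anode) = +0.915 − (−0.437) = +1.352 V.

+1.352 V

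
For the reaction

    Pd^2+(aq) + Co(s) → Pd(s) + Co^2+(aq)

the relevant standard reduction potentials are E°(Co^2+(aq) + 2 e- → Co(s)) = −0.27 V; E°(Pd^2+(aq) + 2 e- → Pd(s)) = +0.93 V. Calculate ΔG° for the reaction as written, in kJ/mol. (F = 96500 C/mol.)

−232 kJ/mol

In the reaction as written Pd^2+(aq) is reduced, so the Pd²⁺/Pd couple is the cathode and Co²⁺/Co is the anode.
E°cell = +0.93 − (−0.27) = +1.20 V; balancing electrons gives n = 2.
ΔG° = −nFE°cell = −(2)(96500)(+1.20) J/mol = −232 kJ/mol.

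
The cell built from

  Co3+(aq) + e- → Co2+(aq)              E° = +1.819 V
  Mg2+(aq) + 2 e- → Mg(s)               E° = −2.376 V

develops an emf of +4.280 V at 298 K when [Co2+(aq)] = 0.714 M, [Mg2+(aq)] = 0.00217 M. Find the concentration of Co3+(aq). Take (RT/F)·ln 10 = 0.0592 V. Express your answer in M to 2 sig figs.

0.91 M

Co³⁺/Co²⁺ is the cathode (higher E°); E°cell = +1.819 − (−2.376) = +4.195 V with n = 2.
Rearranging E = E° − (0.0592/n)·log Q gives log Q = 2(+4.195 − (+4.280))/0.0592 = −2.872.
For 2 Co3+(aq) + Mg(s) → 2 Co2+(aq) + Mg2+(aq), the reaction quotient is Q = ([Co2+(aq)]^2·[Mg2+(aq)]) / [Co3+(aq)]^2.
Substituting the known concentrations and solving, log [Co3+(aq)] = −0.042 and [Co3+(aq)] = 0.91 M.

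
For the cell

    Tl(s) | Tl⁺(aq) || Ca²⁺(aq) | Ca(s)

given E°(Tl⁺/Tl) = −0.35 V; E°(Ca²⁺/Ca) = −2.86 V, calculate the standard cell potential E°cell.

By convention the left-hand electrode in cell notation is the anode (oxidation) and the right-hand electrode is the cathode (reduction).
E°cell = E°(right) − E°(left) = −2.86 − (−0.35) = −2.51 V.
The negative sign shows that, as written, the cell would require an external voltage to drive the reaction.

−2.51 V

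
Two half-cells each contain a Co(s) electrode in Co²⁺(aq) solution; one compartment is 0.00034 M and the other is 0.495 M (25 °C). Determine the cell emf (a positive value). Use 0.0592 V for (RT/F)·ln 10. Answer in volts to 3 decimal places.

For a concentration cell E°cell = 0, since both electrodes use the same couple.
The compartment with the higher Co²⁺(aq) concentration (0.495 M) acts as the cathode; ions are reduced there and produced at the dilute (0.00034 M) anode.
With n = 2, Ecell = −(0.0592/2)·log([dilute]/[conc]) = −(0.0592/2)·log(0.00034/0.495) = +0.094 V.

0.094 V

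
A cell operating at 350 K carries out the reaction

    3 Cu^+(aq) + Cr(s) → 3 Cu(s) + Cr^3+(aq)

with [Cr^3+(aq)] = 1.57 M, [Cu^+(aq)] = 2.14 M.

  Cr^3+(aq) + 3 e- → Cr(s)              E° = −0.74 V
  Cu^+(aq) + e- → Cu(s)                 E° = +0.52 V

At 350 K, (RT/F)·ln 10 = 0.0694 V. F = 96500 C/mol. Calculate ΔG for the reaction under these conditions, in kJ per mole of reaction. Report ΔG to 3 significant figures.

−370 kJ/mol

With Cu⁺/Cu reduced at the cathode, E°cell = +0.52 − (−0.74) = +1.26 V and n = 3.
Q = [Cr^3+(aq)] / [Cu^+(aq)]^3 = 0.16, so log Q = −0.795 and E = +1.26 − (0.0694/3)(−0.795) = +1.2784 V.
Then ΔG = −nFE = −3 × 96500 × +1.2784 J/mol = −370 kJ/mol.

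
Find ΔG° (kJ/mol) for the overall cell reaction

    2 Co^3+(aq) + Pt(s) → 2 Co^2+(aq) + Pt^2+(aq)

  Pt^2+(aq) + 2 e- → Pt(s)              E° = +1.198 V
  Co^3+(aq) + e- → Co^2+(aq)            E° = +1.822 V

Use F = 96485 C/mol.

−120 kJ/mol

In the reaction as written Co^3+(aq) is reduced, so the Co³⁺/Co²⁺ couple is the cathode and Pt²⁺/Pt is the anode.
E°cell = +1.822 − (+1.198) = +0.624 V; balancing electrons gives n = 2.
ΔG° = −nFE°cell = −(2)(96485)(+0.624) J/mol = −120 kJ/mol.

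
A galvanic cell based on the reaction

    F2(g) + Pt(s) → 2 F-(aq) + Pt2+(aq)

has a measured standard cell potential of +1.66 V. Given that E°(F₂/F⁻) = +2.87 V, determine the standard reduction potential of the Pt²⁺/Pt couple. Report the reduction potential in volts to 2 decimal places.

+1.21 V

In the reaction as written the F₂/F⁻ couple is reduced (cathode) and Pt²⁺/Pt is oxidized (anode), so E°cell = E°(F₂/F⁻) − E°(Pt²⁺/Pt).
E°(Pt²⁺/Pt) = E°(cathode) − E°cell = +2.87 − (+1.66) = +1.21 V.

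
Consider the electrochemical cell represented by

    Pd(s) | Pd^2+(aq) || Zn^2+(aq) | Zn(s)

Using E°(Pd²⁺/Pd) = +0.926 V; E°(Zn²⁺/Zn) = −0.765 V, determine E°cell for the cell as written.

By convention the left-hand electrode in cell notation is the anode (oxidation) and the right-hand electrode is the cathode (reduction).
E°cell = E°(right) − E°(left) = −0.765 − (+0.926) = −1.691 V.
The negative sign shows that, as written, the cell would require an external voltage to drive the reaction.

−1.691 V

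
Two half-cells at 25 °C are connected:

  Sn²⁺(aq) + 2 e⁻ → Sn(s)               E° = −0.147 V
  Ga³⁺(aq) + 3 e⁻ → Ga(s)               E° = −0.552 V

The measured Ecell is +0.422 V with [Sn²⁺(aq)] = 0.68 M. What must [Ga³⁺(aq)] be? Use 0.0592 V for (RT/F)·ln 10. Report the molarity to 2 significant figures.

With Sn²⁺/Sn at the cathode and Ga³⁺/Ga at the anode, E°cell = −0.147 − (−0.552) = +0.405 V (n = 6).
Since E = E° − (0.0592/n)·log Q, log Q = n(E° − E)/0.0592 = −1.723.
The balanced reaction is 3 Sn²⁺(aq) + 2 Ga(s) → 3 Sn(s) + 2 Ga³⁺(aq), so Q = [Ga³⁺(aq)]^2 / [Sn²⁺(aq)]^3.
Solving for the unknown gives log [Ga³⁺(aq)] = −1.113, so [Ga³⁺(aq)] ≈ 0.077 M.

0.077 M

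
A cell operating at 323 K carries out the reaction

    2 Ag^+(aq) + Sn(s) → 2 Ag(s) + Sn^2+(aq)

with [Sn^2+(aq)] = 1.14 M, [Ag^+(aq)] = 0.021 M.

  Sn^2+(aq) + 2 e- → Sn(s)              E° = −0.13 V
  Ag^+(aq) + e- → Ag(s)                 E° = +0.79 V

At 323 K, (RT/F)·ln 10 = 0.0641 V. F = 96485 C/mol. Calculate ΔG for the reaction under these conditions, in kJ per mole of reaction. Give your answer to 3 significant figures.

−156 kJ/mol

With Ag⁺/Ag reduced at the cathode, E°cell = +0.79 − (−0.13) = +0.92 V and n = 2.
Q = [Sn^2+(aq)] / [Ag^+(aq)]^2 = 2.59×10^3, so log Q = 3.412 and E = +0.92 − (0.0641/2)(3.412) = +0.8106 V.
Then ΔG = −nFE = −2 × 96485 × +0.8106 J/mol = −156 kJ/mol.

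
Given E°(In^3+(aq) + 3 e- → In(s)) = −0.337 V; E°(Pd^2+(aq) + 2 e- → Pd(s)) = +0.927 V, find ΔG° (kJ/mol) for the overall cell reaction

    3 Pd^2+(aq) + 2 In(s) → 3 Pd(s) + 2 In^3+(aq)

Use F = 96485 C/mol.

−732 kJ/mol

In the reaction as written Pd^2+(aq) is reduced, so the Pd²⁺/Pd couple is the cathode and In³⁺/In is the anode.
E°cell = +0.927 − (−0.337) = +1.264 V; balancing electrons gives n = 6.
ΔG° = −nFE°cell = −(6)(96485)(+1.264) J/mol = −732 kJ/mol.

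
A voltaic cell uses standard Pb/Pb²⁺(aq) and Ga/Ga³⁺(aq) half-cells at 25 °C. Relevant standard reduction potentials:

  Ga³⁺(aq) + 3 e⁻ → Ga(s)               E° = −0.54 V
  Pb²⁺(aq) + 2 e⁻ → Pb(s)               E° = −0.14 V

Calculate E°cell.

+0.40 V

The Pb²⁺/Pb couple has the higher E°, so Pb ion is reduced (cathode) and Ga is oxidized (anode).
E°cell = E°(cathode) − E°(anode) = −0.14 − (−0.54) = +0.40 V.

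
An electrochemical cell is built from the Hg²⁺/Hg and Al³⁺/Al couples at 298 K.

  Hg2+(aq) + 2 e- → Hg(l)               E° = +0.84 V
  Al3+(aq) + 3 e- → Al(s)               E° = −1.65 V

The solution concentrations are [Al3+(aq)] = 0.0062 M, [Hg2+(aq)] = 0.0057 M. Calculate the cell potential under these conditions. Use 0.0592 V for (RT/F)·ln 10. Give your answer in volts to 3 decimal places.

+2.467 V

Hg²⁺/Hg is reduced (cathode, E° = +0.84 V) and Al³⁺/Al is oxidized (anode).
E°cell = E°cat − E°an = +0.84 − (−1.65) = +2.49 V; n = 6.
For the overall reaction 3 Hg2+(aq) + 2 Al(s) → 3 Hg(l) + 2 Al3+(aq), Q = [Al3+(aq)]^2 / [Hg2+(aq)]^3 = 208, giving log Q = 2.317.
Applying E = E° − (RT ln10/nF)·log Q gives +2.49 − (0.0592/6)(2.317) = +2.467 V.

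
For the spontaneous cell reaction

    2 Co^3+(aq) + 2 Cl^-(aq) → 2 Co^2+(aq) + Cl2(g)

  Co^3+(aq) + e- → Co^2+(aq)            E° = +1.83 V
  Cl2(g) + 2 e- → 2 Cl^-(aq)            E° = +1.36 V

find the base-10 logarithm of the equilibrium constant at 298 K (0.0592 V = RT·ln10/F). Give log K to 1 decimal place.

log K = 15.9

The Co³⁺/Co²⁺ couple is reduced (cathode); E°cell = +1.83 − (+1.36) = +0.47 V with n = 2.
At equilibrium E = 0, so log K = nE°cell / 0.0592 = (2)(+0.47) / 0.0592 = 15.9.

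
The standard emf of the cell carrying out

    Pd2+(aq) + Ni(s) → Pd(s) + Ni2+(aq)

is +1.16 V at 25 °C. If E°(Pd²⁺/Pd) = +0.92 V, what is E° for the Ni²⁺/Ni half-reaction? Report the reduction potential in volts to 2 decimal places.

−0.24 V

In the reaction as written the Pd²⁺/Pd couple is reduced (cathode) and Ni²⁺/Ni is oxidized (anode), so E°cell = E°(Pd²⁺/Pd) − E°(Ni²⁺/Ni).
E°(Ni²⁺/Ni) = E°(cathode) − E°cell = +0.92 − (+1.16) = −0.24 V.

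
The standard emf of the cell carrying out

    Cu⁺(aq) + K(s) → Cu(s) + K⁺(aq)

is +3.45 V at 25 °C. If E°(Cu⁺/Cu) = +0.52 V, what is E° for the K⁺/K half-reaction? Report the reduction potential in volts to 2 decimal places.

−2.93 V

In the reaction as written the Cu⁺/Cu couple is reduced (cathode) and K⁺/K is oxidized (anode), so E°cell = E°(Cu⁺/Cu) − E°(K⁺/K).
E°(K⁺/K) = E°(cathode) − E°cell = +0.52 − (+3.45) = −2.93 V.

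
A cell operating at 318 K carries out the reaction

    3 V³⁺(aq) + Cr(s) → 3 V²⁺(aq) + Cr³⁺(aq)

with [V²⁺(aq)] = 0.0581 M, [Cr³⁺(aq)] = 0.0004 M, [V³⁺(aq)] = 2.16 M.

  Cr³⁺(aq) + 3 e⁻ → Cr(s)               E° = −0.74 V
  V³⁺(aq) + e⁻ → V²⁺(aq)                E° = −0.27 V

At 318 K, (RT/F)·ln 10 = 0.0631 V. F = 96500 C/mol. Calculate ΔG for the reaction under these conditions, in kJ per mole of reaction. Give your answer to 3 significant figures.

−185 kJ/mol

E°cell = −0.27 − (−0.74) = +0.47 V; the balanced reaction transfers n = 3 electrons.
Here Q = ([V²⁺(aq)]^3·[Cr³⁺(aq)]) / [V³⁺(aq)]^3 = 7.78×10^−9 (log Q = −8.109), giving E = +0.47 − (0.0631/3)·(−8.109) = +0.6406 V.
Finally ΔG = −nFE = −(3)(96500 C/mol)(+0.6406 V) = −185 kJ/mol.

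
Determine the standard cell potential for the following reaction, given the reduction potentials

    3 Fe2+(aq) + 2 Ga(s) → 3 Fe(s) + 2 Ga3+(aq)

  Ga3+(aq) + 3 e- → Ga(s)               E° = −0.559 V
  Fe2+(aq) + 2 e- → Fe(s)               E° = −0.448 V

Fe2+(aq) gains electrons, so the Fe²⁺/Fe couple is the cathode; the Ga³⁺/Ga couple is the anode.
E°cell = E°(cathode) − E°(anode) = −0.448 − (−0.559) = +0.111 V.

+0.111 V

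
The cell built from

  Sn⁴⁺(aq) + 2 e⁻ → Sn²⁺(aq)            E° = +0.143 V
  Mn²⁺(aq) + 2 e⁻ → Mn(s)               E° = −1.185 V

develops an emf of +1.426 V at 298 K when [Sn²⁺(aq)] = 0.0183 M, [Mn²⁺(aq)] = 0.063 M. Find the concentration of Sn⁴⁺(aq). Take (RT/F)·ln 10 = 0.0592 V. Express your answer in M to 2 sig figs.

2.4 M

With Sn⁴⁺/Sn²⁺ at the cathode and Mn²⁺/Mn at the anode, E°cell = +0.143 − (−1.185) = +1.328 V (n = 2).
Since E = E° − (0.0592/n)·log Q, log Q = n(E° − E)/0.0592 = −3.311.
Balancing electrons gives Sn⁴⁺(aq) + Mn(s) → Sn²⁺(aq) + Mn²⁺(aq); thus Q = ([Sn²⁺(aq)]·[Mn²⁺(aq)]) / [Sn⁴⁺(aq)].
Substituting the known concentrations and solving, log [Sn⁴⁺(aq)] = 0.373 and [Sn⁴⁺(aq)] = 2.4 M.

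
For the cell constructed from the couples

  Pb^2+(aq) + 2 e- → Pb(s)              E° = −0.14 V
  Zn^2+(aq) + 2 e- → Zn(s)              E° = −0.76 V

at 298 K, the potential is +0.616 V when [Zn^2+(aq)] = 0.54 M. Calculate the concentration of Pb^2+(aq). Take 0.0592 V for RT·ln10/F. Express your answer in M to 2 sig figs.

Pb²⁺/Pb is the cathode (higher E°); E°cell = −0.14 − (−0.76) = +0.62 V with n = 2.
From the Nernst equation, log Q = n(E° − E)/0.0592 = 2·(+0.62 − (+0.616))/0.0592 = 0.135.
Balancing electrons gives Pb^2+(aq) + Zn(s) → Pb(s) + Zn^2+(aq); thus Q = [Zn^2+(aq)] / [Pb^2+(aq)].
Isolating [Pb^2+(aq)] in Q = 10^{0.135} yields log [Pb^2+(aq)] = −0.403, i.e. 0.40 M.

0.40 M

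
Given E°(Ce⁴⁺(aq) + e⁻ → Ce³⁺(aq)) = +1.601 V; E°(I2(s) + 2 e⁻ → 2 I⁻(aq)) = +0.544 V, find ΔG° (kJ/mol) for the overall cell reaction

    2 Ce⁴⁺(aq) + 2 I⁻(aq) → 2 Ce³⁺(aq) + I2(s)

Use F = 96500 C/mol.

In the reaction as written Ce⁴⁺(aq) is reduced, so the Ce⁴⁺/Ce³⁺ couple is the cathode and I₂/I⁻ is the anode.
E°cell = +1.601 − (+0.544) = +1.057 V; balancing electrons gives n = 2.
ΔG° = −nFE°cell = −(2)(96500)(+1.057) J/mol = −204 kJ/mol.

−204 kJ/mol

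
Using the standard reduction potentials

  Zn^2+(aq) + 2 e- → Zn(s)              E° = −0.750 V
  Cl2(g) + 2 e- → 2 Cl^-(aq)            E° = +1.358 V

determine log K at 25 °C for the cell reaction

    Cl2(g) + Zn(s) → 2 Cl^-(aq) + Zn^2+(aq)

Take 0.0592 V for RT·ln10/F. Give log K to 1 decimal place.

The Cl₂/Cl⁻ couple is reduced (cathode); E°cell = +1.358 − (−0.750) = +2.108 V with n = 2.
At equilibrium E = 0, so log K = nE°cell / 0.0592 = (2)(+2.108) / 0.0592 = 71.2.

log K = 71.2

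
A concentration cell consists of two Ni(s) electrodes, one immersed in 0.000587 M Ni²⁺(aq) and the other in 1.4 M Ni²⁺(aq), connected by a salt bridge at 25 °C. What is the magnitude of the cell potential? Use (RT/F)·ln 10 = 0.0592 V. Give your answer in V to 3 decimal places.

0.100 V

For a concentration cell E°cell = 0, since both electrodes use the same couple.
The compartment with the higher Ni²⁺(aq) concentration (1.4 M) acts as the cathode; ions are reduced there and produced at the dilute (0.000587 M) anode.
With n = 2, Ecell = −(0.0592/2)·log([dilute]/[conc]) = −(0.0592/2)·log(0.000587/1.4) = +0.100 V.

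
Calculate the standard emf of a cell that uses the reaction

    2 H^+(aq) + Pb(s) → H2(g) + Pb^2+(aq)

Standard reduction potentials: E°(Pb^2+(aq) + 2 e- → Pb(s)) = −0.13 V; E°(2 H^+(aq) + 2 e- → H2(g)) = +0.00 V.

H^+(aq) gains electrons, so the 2H⁺/H₂ couple is the cathode; the Pb²⁺/Pb couple is the anode.
E°cell = E°(cathode) − E°(anode) = +0.00 − (−0.13) = +0.13 V.

+0.13 V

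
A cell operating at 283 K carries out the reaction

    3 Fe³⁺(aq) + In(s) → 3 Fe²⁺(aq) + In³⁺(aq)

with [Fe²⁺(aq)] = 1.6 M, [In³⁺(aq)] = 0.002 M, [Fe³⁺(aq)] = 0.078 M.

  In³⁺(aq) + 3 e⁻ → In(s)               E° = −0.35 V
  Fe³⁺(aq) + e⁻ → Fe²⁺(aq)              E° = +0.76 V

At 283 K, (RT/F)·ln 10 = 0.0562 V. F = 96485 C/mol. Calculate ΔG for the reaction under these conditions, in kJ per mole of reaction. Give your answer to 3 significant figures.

−315 kJ/mol

E°cell = +0.76 − (−0.35) = +1.11 V; the balanced reaction transfers n = 3 electrons.
The reaction quotient is ([Fe²⁺(aq)]^3·[In³⁺(aq)]) / [Fe³⁺(aq)]^3 = 17.3; by Nernst, E = +1.11 − (0.0562/3)(1.237) = +1.0868 V.
Then ΔG = −nFE = −3 × 96485 × +1.0868 J/mol = −315 kJ/mol.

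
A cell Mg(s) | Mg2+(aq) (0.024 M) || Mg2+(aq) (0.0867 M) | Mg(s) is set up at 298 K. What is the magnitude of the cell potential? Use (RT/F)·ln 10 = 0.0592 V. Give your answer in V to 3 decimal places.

0.017 V

For a concentration cell E°cell = 0, since both electrodes use the same couple.
The compartment with the higher Mg2+(aq) concentration (0.0867 M) acts as the cathode; ions are reduced there and produced at the dilute (0.024 M) anode.
With n = 2, Ecell = −(0.0592/2)·log([dilute]/[conc]) = −(0.0592/2)·log(0.024/0.0867) = +0.017 V.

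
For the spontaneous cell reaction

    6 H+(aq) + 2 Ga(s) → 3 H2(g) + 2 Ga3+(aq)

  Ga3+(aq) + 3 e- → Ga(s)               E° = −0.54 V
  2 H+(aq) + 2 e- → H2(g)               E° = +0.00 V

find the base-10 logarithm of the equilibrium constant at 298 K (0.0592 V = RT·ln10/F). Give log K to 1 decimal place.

log K = 54.7

The 2H⁺/H₂ couple is reduced (cathode); E°cell = +0.00 − (−0.54) = +0.54 V with n = 6.
At equilibrium E = 0, so log K = nE°cell / 0.0592 = (6)(+0.54) / 0.0592 = 54.7.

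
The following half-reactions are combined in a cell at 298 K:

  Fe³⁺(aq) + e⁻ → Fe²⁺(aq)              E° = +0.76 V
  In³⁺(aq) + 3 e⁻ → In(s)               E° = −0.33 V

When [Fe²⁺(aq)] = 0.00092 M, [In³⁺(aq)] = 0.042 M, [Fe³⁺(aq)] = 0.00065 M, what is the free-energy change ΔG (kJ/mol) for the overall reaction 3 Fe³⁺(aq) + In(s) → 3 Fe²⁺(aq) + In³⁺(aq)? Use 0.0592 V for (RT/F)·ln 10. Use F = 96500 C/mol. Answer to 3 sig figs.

The standard cell potential is +0.76 − (−0.33) = +1.09 V, with n = 3 electrons in the balanced equation.
The reaction quotient is ([Fe²⁺(aq)]^3·[In³⁺(aq)]) / [Fe³⁺(aq)]^3 = 0.119; by Nernst, E = +1.09 − (0.0592/3)(−0.924) = +1.1082 V.
Finally ΔG = −nFE = −(3)(96500 C/mol)(+1.1082 V) = −321 kJ/mol.

−321 kJ/mol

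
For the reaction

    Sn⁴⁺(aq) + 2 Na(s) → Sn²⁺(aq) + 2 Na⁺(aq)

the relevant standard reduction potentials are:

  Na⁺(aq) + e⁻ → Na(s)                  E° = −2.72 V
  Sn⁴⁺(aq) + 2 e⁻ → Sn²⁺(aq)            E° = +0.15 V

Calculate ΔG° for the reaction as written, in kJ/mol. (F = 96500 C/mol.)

In the reaction as written Sn⁴⁺(aq) is reduced, so the Sn⁴⁺/Sn²⁺ couple is the cathode and Na⁺/Na is the anode.
E°cell = +0.15 − (−2.72) = +2.87 V; balancing electrons gives n = 2.
ΔG° = −nFE°cell = −(2)(96500)(+2.87) J/mol = −554 kJ/mol.

−554 kJ/mol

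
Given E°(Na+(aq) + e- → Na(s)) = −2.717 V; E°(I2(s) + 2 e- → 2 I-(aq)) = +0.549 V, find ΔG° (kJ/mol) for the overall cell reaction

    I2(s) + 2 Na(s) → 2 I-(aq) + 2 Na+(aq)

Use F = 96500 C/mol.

−630 kJ/mol

In the reaction as written I2(s) is reduced, so the I₂/I⁻ couple is the cathode and Na⁺/Na is the anode.
E°cell = +0.549 − (−2.717) = +3.266 V; balancing electrons gives n = 2.
ΔG° = −nFE°cell = −(2)(96500)(+3.266) J/mol = −630 kJ/mol.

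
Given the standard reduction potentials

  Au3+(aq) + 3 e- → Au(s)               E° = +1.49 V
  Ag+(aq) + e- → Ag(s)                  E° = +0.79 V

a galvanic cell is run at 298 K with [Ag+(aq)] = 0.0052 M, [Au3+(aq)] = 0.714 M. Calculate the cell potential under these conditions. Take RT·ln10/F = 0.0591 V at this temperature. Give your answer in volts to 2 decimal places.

+0.83 V

Since E°(Au³⁺/Au) > E°(Ag⁺/Ag), Au³⁺/Au serves as the cathode.
The standard potential is +1.49 − (+0.79) = +0.70 V and the balanced reaction transfers n = 3 electrons.
Balancing gives Au3+(aq) + 3 Ag(s) → Au(s) + 3 Ag+(aq); hence Q = [Ag+(aq)]^3 / [Au3+(aq)] = 1.97×10^−7 (log Q = −6.706).
Applying E = E° − (RT ln10/nF)·log Q gives +0.70 − (0.0591/3)(−6.706) = +0.83 V.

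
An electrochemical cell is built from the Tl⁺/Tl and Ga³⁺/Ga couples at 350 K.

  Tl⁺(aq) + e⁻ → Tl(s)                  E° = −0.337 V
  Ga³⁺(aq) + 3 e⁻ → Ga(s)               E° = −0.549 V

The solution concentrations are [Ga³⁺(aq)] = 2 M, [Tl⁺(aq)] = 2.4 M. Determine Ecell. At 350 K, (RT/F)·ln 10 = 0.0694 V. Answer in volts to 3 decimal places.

+0.231 V

Since E°(Tl⁺/Tl) > E°(Ga³⁺/Ga), Tl⁺/Tl serves as the cathode.
E°cell = −0.337 − (−0.549) = +0.212 V, with n = 3 electrons transferred.
For the overall reaction 3 Tl⁺(aq) + Ga(s) → 3 Tl(s) + Ga³⁺(aq), Q = [Ga³⁺(aq)] / [Tl⁺(aq)]^3 = 0.145, giving log Q = −0.840.
E = E° − (0.0694/n)·log Q = +0.212 − (0.0694/3)(−0.840) = +0.231 V.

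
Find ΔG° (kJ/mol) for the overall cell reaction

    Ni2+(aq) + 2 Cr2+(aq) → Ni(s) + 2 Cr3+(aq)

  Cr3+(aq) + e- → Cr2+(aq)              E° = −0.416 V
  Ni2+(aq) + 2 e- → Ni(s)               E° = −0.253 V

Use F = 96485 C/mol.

−31.5 kJ/mol

In the reaction as written Ni2+(aq) is reduced, so the Ni²⁺/Ni couple is the cathode and Cr³⁺/Cr²⁺ is the anode.
E°cell = −0.253 − (−0.416) = +0.163 V; balancing electrons gives n = 2.
ΔG° = −nFE°cell = −(2)(96485)(+0.163) J/mol = −31.5 kJ/mol.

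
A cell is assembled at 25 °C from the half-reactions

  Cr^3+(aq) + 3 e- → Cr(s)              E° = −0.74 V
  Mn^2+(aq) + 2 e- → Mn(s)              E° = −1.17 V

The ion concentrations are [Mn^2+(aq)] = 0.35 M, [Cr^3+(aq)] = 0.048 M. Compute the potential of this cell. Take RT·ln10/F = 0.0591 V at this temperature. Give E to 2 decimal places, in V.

The Cr³⁺/Cr couple has the more positive E°, so it is the cathode; Mn²⁺/Mn is the anode.
The standard potential is −0.74 − (−1.17) = +0.43 V and the balanced reaction transfers n = 6 electrons.
For the overall reaction 2 Cr^3+(aq) + 3 Mn(s) → 2 Cr(s) + 3 Mn^2+(aq), Q = [Mn^2+(aq)]^3 / [Cr^3+(aq)]^2 = 18.6, giving log Q = 1.270.
By the Nernst equation, E = +0.43 − (0.0591/6)·(1.270) = +0.42 V.

+0.42 V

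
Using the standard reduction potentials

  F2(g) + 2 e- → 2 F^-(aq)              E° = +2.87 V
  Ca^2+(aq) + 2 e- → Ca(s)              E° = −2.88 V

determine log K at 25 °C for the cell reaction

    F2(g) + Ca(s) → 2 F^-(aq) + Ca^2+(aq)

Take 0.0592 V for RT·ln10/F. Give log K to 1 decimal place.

log K = 194.3

The F₂/F⁻ couple is reduced (cathode); E°cell = +2.87 − (−2.88) = +5.75 V with n = 2.
At equilibrium E = 0, so log K = nE°cell / 0.0592 = (2)(+5.75) / 0.0592 = 194.3.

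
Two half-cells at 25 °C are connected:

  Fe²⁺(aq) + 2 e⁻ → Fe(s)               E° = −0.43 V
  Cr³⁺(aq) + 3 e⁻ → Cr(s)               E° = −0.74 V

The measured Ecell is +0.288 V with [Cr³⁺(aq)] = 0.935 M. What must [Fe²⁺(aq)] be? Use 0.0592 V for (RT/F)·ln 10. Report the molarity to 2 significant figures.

0.17 M

With Fe²⁺/Fe at the cathode and Cr³⁺/Cr at the anode, E°cell = −0.43 − (−0.74) = +0.31 V (n = 6).
Since E = E° − (0.0592/n)·log Q, log Q = n(E° − E)/0.0592 = 2.230.
For 3 Fe²⁺(aq) + 2 Cr(s) → 3 Fe(s) + 2 Cr³⁺(aq), the reaction quotient is Q = [Cr³⁺(aq)]^2 / [Fe²⁺(aq)]^3.
Substituting the known concentrations and solving, log [Fe²⁺(aq)] = −0.763 and [Fe²⁺(aq)] = 0.17 M.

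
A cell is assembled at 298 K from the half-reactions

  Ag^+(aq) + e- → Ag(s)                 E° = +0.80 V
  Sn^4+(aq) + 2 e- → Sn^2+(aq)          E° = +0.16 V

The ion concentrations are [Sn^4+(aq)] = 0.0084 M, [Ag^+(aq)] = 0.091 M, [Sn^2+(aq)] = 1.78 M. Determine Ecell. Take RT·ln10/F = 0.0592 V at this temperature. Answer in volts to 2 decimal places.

+0.65 V

Ag⁺/Ag is reduced (cathode, E° = +0.80 V) and Sn⁴⁺/Sn²⁺ is oxidized (anode).
E°cell = +0.80 − (+0.16) = +0.64 V, with n = 2 electrons transferred.
For the overall reaction 2 Ag^+(aq) + Sn^2+(aq) → 2 Ag(s) + Sn^4+(aq), Q = [Sn^4+(aq)] / ([Ag^+(aq)]^2·[Sn^2+(aq)]) = 0.57, giving log Q = −0.244.
E = E° − (0.0592/n)·log Q = +0.64 − (0.0592/2)(−0.244) = +0.65 V.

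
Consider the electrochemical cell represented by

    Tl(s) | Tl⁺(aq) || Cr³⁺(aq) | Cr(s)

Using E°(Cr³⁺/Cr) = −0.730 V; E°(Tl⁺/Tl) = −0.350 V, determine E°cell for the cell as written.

−0.380 V

By convention the left-hand electrode in cell notation is the anode (oxidation) and the right-hand electrode is the cathode (reduction).
E°cell = E°(right) − E°(left) = −0.730 − (−0.350) = −0.380 V.
The negative sign shows that, as written, the cell would require an external voltage to drive the reaction.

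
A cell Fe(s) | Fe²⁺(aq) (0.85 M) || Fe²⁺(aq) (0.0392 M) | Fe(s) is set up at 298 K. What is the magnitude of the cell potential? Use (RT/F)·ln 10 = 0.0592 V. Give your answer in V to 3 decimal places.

0.040 V

For a concentration cell E°cell = 0, since both electrodes use the same couple.
The compartment with the higher Fe²⁺(aq) concentration (0.85 M) acts as the cathode; ions are reduced there and produced at the dilute (0.0392 M) anode.
With n = 2, Ecell = −(0.0592/2)·log([dilute]/[conc]) = −(0.0592/2)·log(0.0392/0.85) = +0.040 V.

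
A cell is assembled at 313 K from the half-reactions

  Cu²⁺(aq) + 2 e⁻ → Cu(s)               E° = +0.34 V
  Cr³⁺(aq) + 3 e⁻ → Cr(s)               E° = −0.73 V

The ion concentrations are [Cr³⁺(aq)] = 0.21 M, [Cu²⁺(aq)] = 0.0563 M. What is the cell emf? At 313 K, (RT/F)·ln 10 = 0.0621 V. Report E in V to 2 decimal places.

Cu²⁺/Cu is reduced (cathode, E° = +0.34 V) and Cr³⁺/Cr is oxidized (anode).
The standard potential is +0.34 − (−0.73) = +1.07 V and the balanced reaction transfers n = 6 electrons.
The balanced reaction is 3 Cu²⁺(aq) + 2 Cr(s) → 3 Cu(s) + 2 Cr³⁺(aq), so Q = [Cr³⁺(aq)]^2 / [Cu²⁺(aq)]^3 = 247 and log Q = 2.393.
Applying E = E° − (RT ln10/nF)·log Q gives +1.07 − (0.0621/6)(2.393) = +1.05 V.

+1.05 V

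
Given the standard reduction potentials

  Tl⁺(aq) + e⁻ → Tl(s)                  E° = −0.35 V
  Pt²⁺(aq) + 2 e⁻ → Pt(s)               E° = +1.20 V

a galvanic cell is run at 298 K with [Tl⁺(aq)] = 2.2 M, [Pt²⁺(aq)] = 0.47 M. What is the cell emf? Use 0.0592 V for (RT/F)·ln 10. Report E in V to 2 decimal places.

+1.52 V

Since E°(Pt²⁺/Pt) > E°(Tl⁺/Tl), Pt²⁺/Pt serves as the cathode.
E°cell = E°cat − E°an = +1.20 − (−0.35) = +1.55 V; n = 2.
Balancing gives Pt²⁺(aq) + 2 Tl(s) → Pt(s) + 2 Tl⁺(aq); hence Q = [Tl⁺(aq)]^2 / [Pt²⁺(aq)] = 10.3 (log Q = 1.013).
E = E° − (0.0592/n)·log Q = +1.55 − (0.0592/2)(1.013) = +1.52 V.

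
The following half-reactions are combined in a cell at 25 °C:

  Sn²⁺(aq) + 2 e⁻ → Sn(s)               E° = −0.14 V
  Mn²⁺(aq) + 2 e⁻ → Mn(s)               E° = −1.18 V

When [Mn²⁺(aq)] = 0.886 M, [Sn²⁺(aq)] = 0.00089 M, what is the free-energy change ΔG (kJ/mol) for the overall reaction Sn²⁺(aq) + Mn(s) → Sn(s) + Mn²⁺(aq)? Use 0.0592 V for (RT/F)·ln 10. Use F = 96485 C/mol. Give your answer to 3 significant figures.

With Sn²⁺/Sn reduced at the cathode, E°cell = −0.14 − (−1.18) = +1.04 V and n = 2.
Q = [Mn²⁺(aq)] / [Sn²⁺(aq)] = 996, so log Q = 2.998 and E = +1.04 − (0.0592/2)(2.998) = +0.9513 V.
ΔG = −nFE = −(2)(96485)(+0.9513) J/mol = −184 kJ/mol.

−184 kJ/mol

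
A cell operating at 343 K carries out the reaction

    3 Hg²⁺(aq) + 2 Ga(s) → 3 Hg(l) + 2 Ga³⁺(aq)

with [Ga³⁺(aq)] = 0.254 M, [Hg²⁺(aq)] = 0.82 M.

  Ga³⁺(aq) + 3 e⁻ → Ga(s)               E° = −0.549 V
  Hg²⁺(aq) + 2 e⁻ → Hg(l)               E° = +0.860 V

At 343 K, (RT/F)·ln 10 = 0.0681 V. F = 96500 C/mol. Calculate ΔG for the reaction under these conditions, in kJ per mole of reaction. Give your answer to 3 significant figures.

The standard cell potential is +0.860 − (−0.549) = +1.409 V, with n = 6 electrons in the balanced equation.
The reaction quotient is [Ga³⁺(aq)]^2 / [Hg²⁺(aq)]^3 = 0.117; by Nernst, E = +1.409 − (0.0681/6)(−0.932) = +1.4196 V.
ΔG = −nFE = −(6)(96500)(+1.4196) J/mol = −822 kJ/mol.

−822 kJ/mol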